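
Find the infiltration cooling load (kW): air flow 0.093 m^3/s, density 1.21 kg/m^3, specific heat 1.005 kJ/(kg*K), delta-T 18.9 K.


Q = V_dot * rho * cp * dT
Q = 0.093 * 1.21 * 1.005 * 18.9
Q = 2.137 kW

2.137


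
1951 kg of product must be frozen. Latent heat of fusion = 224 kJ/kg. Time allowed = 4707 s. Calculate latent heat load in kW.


Q_lat = m * h_fg / t
Q_lat = 1951 * 224 / 4707
Q_lat = 92.85 kW

92.85


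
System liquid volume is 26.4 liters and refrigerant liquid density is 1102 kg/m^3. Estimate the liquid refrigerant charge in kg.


Charge = V * rho / 1000
Charge = 26.4 * 1102 / 1000
Charge = 29.09 kg

29.09


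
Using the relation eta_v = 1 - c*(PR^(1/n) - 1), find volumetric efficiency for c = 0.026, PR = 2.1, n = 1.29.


PR^(1/n) = 2.1^(1/1.29) = 1.77738864
eta_v = 1 - 0.026 * (1.77738864 - 1)
eta_v = 0.9798

0.9798


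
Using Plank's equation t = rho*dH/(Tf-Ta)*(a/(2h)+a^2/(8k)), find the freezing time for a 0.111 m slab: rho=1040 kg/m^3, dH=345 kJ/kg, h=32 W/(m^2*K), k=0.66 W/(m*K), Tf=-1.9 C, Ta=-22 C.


dT = -1.9 - (-22) = 20.1 K
term1 = a/(2h) = 0.111/(2*32) = 0.001734375
term2 = a^2/(8k) = 0.111^2/(8*0.66) = 0.002333522727
t = rho*dH*1000/dT * (term1 + term2)
t = 1040*345*1000/20.1 * (0.001734375 + 0.002333522727)
t = 72615 s

72615


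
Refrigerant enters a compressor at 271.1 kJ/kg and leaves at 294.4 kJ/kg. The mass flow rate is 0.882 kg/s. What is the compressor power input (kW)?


dh = 294.4 - 271.1 = 23.3 kJ/kg
W = m_dot * dh = 0.882 * 23.3 = 20.55 kW

20.55


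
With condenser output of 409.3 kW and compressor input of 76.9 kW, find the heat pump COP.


COP_hp = Q_cond / W
COP_hp = 409.3 / 76.9
COP_hp = 5.322

5.322


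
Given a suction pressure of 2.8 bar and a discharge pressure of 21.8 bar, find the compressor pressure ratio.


PR = P_high / P_low
PR = 21.8 / 2.8
PR = 7.786

7.786


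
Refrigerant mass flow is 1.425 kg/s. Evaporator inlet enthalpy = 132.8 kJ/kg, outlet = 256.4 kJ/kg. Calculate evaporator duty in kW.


dh = 256.4 - 132.8 = 123.6 kJ/kg
Q_evap = m_dot * dh = 1.425 * 123.6
Q_evap = 176.13 kW

176.13


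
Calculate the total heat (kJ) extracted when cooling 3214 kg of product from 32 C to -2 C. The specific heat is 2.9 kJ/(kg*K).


dT = 32 - (-2) = 34 K
Q = m * cp * dT = 3214 * 2.9 * 34
Q = 316900 kJ

316900


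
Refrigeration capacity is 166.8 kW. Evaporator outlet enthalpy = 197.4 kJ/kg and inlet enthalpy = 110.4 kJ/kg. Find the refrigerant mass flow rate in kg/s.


dh = 197.4 - 110.4 = 87.0 kJ/kg
m_dot = Q / dh = 166.8 / 87.0 = 1.9172 kg/s

1.9172


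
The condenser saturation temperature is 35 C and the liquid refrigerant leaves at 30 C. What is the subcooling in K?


Subcooling = T_cond - T_liquid
Subcooling = 35 - 30
Subcooling = 5 K

5


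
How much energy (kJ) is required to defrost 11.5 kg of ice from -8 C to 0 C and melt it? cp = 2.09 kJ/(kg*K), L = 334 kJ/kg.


Sensible heat = cp * dT = 2.09 * 8 = 16.72 kJ/kg
Total per kg = 16.72 + 334 = 350.72 kJ/kg
Q = m * total = 11.5 * 350.72
Q = 4033.3 kJ

4033.3


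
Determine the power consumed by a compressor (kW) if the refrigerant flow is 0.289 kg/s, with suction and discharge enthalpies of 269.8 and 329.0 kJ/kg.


dh = 329.0 - 269.8 = 59.2 kJ/kg
W = m_dot * dh = 0.289 * 59.2 = 17.11 kW

17.11


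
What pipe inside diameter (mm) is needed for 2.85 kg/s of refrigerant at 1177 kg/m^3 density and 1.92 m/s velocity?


A = m_dot / (rho * v) = 2.85 / (1177 * 1.92) = 0.001261151232 m^2
d = sqrt(4*A/pi) * 1000
d = 40.1 mm

40.1


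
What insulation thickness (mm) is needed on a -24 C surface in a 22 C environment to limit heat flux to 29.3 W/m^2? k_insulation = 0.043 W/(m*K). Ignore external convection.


dT = 22 - (-24) = 46 K
thickness = k * dT / q_max * 1000
thickness = 0.043 * 46 / 29.3 * 1000
thickness = 67.5 mm

67.5


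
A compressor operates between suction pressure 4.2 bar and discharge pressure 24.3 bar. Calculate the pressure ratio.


PR = P_high / P_low
PR = 24.3 / 4.2
PR = 5.786

5.786


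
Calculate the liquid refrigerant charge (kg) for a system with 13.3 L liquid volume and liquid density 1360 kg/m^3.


Charge = V * rho / 1000
Charge = 13.3 * 1360 / 1000
Charge = 18.09 kg

18.09


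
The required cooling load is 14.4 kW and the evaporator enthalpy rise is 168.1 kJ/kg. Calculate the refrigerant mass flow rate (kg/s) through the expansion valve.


m_dot = Q / dh
m_dot = 14.4 / 168.1
m_dot = 0.0857 kg/s

0.0857


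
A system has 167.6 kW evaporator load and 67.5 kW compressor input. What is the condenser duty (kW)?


Q_cond = Q_evap + W
Q_cond = 167.6 + 67.5
Q_cond = 235.1 kW

235.1


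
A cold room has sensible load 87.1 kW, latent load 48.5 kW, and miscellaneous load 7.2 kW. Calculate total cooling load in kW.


Q_total = Q_s + Q_l + Q_misc
Q_total = 87.1 + 48.5 + 7.2
Q_total = 142.8 kW

142.8


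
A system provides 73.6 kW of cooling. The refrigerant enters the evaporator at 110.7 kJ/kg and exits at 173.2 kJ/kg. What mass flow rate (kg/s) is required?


dh = 173.2 - 110.7 = 62.5 kJ/kg
m_dot = Q / dh = 73.6 / 62.5 = 1.1776 kg/s

1.1776


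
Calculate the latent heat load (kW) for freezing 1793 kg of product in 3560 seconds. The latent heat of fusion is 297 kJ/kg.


Q_lat = m * h_fg / t
Q_lat = 1793 * 297 / 3560
Q_lat = 149.58 kW

149.58


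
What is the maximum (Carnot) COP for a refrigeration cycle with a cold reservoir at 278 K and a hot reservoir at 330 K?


dT = 330 - 278 = 52 K
COP_carnot = T_cold / dT = 278 / 52
COP_carnot = 5.346

5.346


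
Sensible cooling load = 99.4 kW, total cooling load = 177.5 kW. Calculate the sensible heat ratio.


SHR = Q_sensible / Q_total
SHR = 99.4 / 177.5
SHR = 0.56

0.56


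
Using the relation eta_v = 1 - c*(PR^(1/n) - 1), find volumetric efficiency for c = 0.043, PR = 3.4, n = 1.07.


PR^(1/n) = 3.4^(1/1.07) = 3.13840703
eta_v = 1 - 0.043 * (3.13840703 - 1)
eta_v = 0.908

0.908


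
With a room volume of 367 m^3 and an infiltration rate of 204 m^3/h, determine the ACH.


ACH = flow / volume
ACH = 204 / 367
ACH = 0.556

0.556


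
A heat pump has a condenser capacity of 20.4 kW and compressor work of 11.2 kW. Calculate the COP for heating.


COP_hp = Q_cond / W
COP_hp = 20.4 / 11.2
COP_hp = 1.821

1.821


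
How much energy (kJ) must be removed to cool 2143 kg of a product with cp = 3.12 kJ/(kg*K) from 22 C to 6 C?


dT = 22 - (6) = 16 K
Q = m * cp * dT = 2143 * 3.12 * 16
Q = 106979 kJ

106979


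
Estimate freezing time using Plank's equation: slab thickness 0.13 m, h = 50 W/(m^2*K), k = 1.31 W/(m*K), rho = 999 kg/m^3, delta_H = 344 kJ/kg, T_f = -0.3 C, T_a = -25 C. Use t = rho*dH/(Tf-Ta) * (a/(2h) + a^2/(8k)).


dT = -0.3 - (-25) = 24.7 K
term1 = a/(2h) = 0.13/(2*50) = 0.0013
term2 = a^2/(8k) = 0.13^2/(8*1.31) = 0.00161259542
t = rho*dH*1000/dT * (term1 + term2)
t = 999*344*1000/24.7 * (0.0013 + 0.00161259542)
t = 40524 s

40524


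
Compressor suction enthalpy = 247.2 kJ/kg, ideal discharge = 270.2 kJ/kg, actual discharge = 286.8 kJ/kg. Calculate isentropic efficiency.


dh_ideal = 270.2 - 247.2 = 23.0 kJ/kg
dh_actual = 286.8 - 247.2 = 39.6 kJ/kg
eta_s = dh_ideal / dh_actual = 23.0 / 39.6
eta_s = 0.5808

0.5808


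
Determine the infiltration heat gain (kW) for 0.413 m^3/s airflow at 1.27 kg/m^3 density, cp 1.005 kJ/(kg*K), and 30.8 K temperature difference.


Q = V_dot * rho * cp * dT
Q = 0.413 * 1.27 * 1.005 * 30.8
Q = 16.236 kW

16.236


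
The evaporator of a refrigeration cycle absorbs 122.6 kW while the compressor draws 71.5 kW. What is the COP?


COP = Q_evap / W
COP = 122.6 / 71.5
COP = 1.715

1.715


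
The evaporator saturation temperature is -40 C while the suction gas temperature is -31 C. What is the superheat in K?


Superheat = T_suction - T_evap
Superheat = -31 - (-40)
Superheat = 9 K

9


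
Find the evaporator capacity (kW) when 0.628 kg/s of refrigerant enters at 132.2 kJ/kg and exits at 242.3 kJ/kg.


dh = 242.3 - 132.2 = 110.1 kJ/kg
Q_evap = m_dot * dh = 0.628 * 110.1
Q_evap = 69.14 kW

69.14


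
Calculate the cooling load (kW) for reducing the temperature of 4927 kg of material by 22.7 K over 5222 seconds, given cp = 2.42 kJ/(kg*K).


Q = m * cp * dT / t
Q = 4927 * 2.42 * 22.7 / 5222
Q = 51.831 kW

51.831


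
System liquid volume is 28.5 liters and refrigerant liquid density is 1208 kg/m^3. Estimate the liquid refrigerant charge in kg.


Charge = V * rho / 1000
Charge = 28.5 * 1208 / 1000
Charge = 34.43 kg

34.43


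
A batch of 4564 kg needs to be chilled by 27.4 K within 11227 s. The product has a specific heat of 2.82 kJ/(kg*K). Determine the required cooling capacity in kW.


Q = m * cp * dT / t
Q = 4564 * 2.82 * 27.4 / 11227
Q = 31.411 kW

31.411


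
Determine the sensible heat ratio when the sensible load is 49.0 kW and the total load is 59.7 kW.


SHR = Q_sensible / Q_total
SHR = 49.0 / 59.7
SHR = 0.821

0.821


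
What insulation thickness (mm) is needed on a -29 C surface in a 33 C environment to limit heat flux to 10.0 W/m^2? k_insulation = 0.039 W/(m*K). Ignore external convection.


dT = 33 - (-29) = 62 K
thickness = k * dT / q_max * 1000
thickness = 0.039 * 62 / 10.0 * 1000
thickness = 241.8 mm

241.8


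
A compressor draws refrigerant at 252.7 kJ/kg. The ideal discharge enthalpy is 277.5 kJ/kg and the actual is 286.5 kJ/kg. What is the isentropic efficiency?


dh_ideal = 277.5 - 252.7 = 24.8 kJ/kg
dh_actual = 286.5 - 252.7 = 33.8 kJ/kg
eta_s = dh_ideal / dh_actual = 24.8 / 33.8
eta_s = 0.7337

0.7337


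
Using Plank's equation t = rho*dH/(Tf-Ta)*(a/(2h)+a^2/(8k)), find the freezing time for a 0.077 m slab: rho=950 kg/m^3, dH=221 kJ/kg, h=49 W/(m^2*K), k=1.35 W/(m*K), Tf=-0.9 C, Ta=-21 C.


dT = -0.9 - (-21) = 20.1 K
term1 = a/(2h) = 0.077/(2*49) = 0.0007857142857
term2 = a^2/(8k) = 0.077^2/(8*1.35) = 0.0005489814815
t = rho*dH*1000/dT * (term1 + term2)
t = 950*221*1000/20.1 * (0.0007857142857 + 0.0005489814815)
t = 13941 s

13941


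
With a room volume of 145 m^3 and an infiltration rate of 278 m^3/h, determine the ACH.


ACH = flow / volume
ACH = 278 / 145
ACH = 1.917

1.917


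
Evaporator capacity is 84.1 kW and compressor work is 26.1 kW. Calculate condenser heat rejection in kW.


Q_cond = Q_evap + W
Q_cond = 84.1 + 26.1
Q_cond = 110.2 kW

110.2


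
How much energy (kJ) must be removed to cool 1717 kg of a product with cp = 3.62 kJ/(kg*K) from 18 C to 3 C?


dT = 18 - (3) = 15 K
Q = m * cp * dT = 1717 * 3.62 * 15
Q = 93233 kJ

93233


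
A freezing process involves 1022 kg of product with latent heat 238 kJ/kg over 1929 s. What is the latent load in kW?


Q_lat = m * h_fg / t
Q_lat = 1022 * 238 / 1929
Q_lat = 126.09 kW

126.09


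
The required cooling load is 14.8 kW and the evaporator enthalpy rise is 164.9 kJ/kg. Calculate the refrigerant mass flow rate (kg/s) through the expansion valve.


m_dot = Q / dh
m_dot = 14.8 / 164.9
m_dot = 0.0898 kg/s

0.0898


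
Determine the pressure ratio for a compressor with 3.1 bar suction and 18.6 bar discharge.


PR = P_high / P_low
PR = 18.6 / 3.1
PR = 6.0

6.0


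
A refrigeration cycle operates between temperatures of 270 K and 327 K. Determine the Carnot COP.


dT = 327 - 270 = 57 K
COP_carnot = T_cold / dT = 270 / 57
COP_carnot = 4.737

4.737


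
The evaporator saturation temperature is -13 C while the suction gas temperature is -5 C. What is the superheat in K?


Superheat = T_suction - T_evap
Superheat = -5 - (-13)
Superheat = 8 K

8


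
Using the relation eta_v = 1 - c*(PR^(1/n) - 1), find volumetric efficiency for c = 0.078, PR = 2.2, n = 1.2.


PR^(1/n) = 2.2^(1/1.2) = 1.92908886
eta_v = 1 - 0.078 * (1.92908886 - 1)
eta_v = 0.9275

0.9275


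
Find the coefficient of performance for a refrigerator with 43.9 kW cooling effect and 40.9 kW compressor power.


COP = Q_evap / W
COP = 43.9 / 40.9
COP = 1.073

1.073


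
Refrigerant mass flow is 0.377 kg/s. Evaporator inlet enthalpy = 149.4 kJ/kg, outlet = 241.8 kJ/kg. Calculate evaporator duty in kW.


dh = 241.8 - 149.4 = 92.4 kJ/kg
Q_evap = m_dot * dh = 0.377 * 92.4
Q_evap = 34.83 kW

34.83


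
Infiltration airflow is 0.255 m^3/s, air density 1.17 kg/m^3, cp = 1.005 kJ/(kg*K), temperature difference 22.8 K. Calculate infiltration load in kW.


Q = V_dot * rho * cp * dT
Q = 0.255 * 1.17 * 1.005 * 22.8
Q = 6.836 kW

6.836


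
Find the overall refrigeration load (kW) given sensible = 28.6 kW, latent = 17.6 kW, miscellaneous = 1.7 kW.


Q_total = Q_s + Q_l + Q_misc
Q_total = 28.6 + 17.6 + 1.7
Q_total = 47.9 kW

47.9


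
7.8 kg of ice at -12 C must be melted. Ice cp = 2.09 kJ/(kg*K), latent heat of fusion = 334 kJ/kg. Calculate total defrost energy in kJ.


Sensible heat = cp * dT = 2.09 * 12 = 25.08 kJ/kg
Total per kg = 25.08 + 334 = 359.08 kJ/kg
Q = m * total = 7.8 * 359.08
Q = 2800.8 kJ

2800.8


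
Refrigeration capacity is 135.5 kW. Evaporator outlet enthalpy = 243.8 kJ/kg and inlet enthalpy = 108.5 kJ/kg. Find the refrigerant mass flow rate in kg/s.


dh = 243.8 - 108.5 = 135.3 kJ/kg
m_dot = Q / dh = 135.5 / 135.3 = 1.0015 kg/s

1.0015


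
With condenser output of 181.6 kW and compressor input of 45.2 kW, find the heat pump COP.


COP_hp = Q_cond / W
COP_hp = 181.6 / 45.2
COP_hp = 4.018

4.018


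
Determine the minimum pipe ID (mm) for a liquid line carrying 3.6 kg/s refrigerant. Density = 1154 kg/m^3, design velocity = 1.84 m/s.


A = m_dot / (rho * v) = 3.6 / (1154 * 1.84) = 0.001695426117 m^2
d = sqrt(4*A/pi) * 1000
d = 46.5 mm

46.5


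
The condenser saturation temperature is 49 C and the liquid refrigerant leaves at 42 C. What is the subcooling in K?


Subcooling = T_cond - T_liquid
Subcooling = 49 - 42
Subcooling = 7 K

7


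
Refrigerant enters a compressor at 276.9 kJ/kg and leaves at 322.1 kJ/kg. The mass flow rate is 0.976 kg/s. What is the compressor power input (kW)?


dh = 322.1 - 276.9 = 45.2 kJ/kg
W = m_dot * dh = 0.976 * 45.2 = 44.12 kW

44.12


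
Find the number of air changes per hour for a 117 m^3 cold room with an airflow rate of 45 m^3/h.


ACH = flow / volume
ACH = 45 / 117
ACH = 0.385

0.385


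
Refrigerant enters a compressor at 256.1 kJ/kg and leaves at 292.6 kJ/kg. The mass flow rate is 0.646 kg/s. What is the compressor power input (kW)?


dh = 292.6 - 256.1 = 36.5 kJ/kg
W = m_dot * dh = 0.646 * 36.5 = 23.58 kW

23.58


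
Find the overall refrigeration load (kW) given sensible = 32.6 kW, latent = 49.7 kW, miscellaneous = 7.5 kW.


Q_total = Q_s + Q_l + Q_misc
Q_total = 32.6 + 49.7 + 7.5
Q_total = 89.8 kW

89.8


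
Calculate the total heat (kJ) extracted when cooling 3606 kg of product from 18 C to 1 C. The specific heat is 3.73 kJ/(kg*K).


dT = 18 - (1) = 17 K
Q = m * cp * dT = 3606 * 3.73 * 17
Q = 228656 kJ

228656


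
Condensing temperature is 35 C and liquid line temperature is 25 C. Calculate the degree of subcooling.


Subcooling = T_cond - T_liquid
Subcooling = 35 - 25
Subcooling = 10 K

10


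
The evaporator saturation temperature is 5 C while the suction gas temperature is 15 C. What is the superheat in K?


Superheat = T_suction - T_evap
Superheat = 15 - (5)
Superheat = 10 K

10


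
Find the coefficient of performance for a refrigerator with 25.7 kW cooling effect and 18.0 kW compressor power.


COP = Q_evap / W
COP = 25.7 / 18.0
COP = 1.428

1.428


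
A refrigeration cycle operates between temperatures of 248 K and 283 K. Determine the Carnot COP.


dT = 283 - 248 = 35 K
COP_carnot = T_cold / dT = 248 / 35
COP_carnot = 7.086

7.086


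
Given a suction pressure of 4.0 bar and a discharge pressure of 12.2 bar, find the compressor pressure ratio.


PR = P_high / P_low
PR = 12.2 / 4.0
PR = 3.05

3.05


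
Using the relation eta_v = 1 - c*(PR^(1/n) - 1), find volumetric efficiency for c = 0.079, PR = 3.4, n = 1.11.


PR^(1/n) = 3.4^(1/1.11) = 3.01168701
eta_v = 1 - 0.079 * (3.01168701 - 1)
eta_v = 0.8411

0.8411


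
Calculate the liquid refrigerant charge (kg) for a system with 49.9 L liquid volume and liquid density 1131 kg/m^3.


Charge = V * rho / 1000
Charge = 49.9 * 1131 / 1000
Charge = 56.44 kg

56.44


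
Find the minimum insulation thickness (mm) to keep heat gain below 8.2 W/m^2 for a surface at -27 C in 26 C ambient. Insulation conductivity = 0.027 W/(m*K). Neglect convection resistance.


dT = 26 - (-27) = 53 K
thickness = k * dT / q_max * 1000
thickness = 0.027 * 53 / 8.2 * 1000
thickness = 174.5 mm

174.5


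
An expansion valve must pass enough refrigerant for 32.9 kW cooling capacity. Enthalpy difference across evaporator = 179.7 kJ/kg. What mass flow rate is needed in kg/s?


m_dot = Q / dh
m_dot = 32.9 / 179.7
m_dot = 0.1831 kg/s

0.1831


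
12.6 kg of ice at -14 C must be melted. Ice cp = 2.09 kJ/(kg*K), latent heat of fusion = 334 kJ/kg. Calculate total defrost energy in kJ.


Sensible heat = cp * dT = 2.09 * 14 = 29.26 kJ/kg
Total per kg = 29.26 + 334 = 363.26 kJ/kg
Q = m * total = 12.6 * 363.26
Q = 4577.1 kJ

4577.1


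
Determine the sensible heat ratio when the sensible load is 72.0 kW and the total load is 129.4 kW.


SHR = Q_sensible / Q_total
SHR = 72.0 / 129.4
SHR = 0.556

0.556


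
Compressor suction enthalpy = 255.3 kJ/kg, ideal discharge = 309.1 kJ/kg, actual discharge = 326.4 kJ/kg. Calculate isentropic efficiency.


dh_ideal = 309.1 - 255.3 = 53.8 kJ/kg
dh_actual = 326.4 - 255.3 = 71.1 kJ/kg
eta_s = dh_ideal / dh_actual = 53.8 / 71.1
eta_s = 0.7567

0.7567


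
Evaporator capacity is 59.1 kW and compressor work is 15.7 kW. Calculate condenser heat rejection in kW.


Q_cond = Q_evap + W
Q_cond = 59.1 + 15.7
Q_cond = 74.8 kW

74.8


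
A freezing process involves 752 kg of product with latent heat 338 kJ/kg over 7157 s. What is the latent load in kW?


Q_lat = m * h_fg / t
Q_lat = 752 * 338 / 7157
Q_lat = 35.51 kW

35.51


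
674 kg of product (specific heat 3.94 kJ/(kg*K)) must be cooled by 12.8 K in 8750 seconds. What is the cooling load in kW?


Q = m * cp * dT / t
Q = 674 * 3.94 * 12.8 / 8750
Q = 3.885 kW

3.885


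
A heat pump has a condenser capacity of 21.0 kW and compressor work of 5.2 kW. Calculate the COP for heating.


COP_hp = Q_cond / W
COP_hp = 21.0 / 5.2
COP_hp = 4.038

4.038


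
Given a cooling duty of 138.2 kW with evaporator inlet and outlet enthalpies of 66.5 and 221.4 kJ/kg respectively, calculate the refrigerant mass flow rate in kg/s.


dh = 221.4 - 66.5 = 154.9 kJ/kg
m_dot = Q / dh = 138.2 / 154.9 = 0.8922 kg/s

0.8922


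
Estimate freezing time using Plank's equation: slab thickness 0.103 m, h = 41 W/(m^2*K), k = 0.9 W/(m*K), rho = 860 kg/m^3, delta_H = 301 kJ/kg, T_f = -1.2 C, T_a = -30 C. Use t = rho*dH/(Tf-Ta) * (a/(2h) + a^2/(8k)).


dT = -1.2 - (-30) = 28.8 K
term1 = a/(2h) = 0.103/(2*41) = 0.001256097561
term2 = a^2/(8k) = 0.103^2/(8*0.9) = 0.001473472222
t = rho*dH*1000/dT * (term1 + term2)
t = 860*301*1000/28.8 * (0.001256097561 + 0.001473472222)
t = 24534 s

24534


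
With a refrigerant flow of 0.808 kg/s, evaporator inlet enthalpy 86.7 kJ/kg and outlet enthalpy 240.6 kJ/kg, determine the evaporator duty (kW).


dh = 240.6 - 86.7 = 153.9 kJ/kg
Q_evap = m_dot * dh = 0.808 * 153.9
Q_evap = 124.35 kW

124.35


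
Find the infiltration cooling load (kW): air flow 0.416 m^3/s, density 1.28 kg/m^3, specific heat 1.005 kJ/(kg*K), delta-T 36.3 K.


Q = V_dot * rho * cp * dT
Q = 0.416 * 1.28 * 1.005 * 36.3
Q = 19.426 kW

19.426


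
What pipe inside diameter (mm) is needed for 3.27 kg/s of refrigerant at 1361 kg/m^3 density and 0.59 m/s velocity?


A = m_dot / (rho * v) = 3.27 / (1361 * 0.59) = 0.004072279854 m^2
d = sqrt(4*A/pi) * 1000
d = 72.0 mm

72.0


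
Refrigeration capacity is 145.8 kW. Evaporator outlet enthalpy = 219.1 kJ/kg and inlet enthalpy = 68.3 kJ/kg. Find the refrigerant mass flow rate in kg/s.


dh = 219.1 - 68.3 = 150.8 kJ/kg
m_dot = Q / dh = 145.8 / 150.8 = 0.9668 kg/s

0.9668


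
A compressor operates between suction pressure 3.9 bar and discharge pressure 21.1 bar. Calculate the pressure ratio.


PR = P_high / P_low
PR = 21.1 / 3.9
PR = 5.41

5.41


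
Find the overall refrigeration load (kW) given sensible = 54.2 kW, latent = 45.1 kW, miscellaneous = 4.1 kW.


Q_total = Q_s + Q_l + Q_misc
Q_total = 54.2 + 45.1 + 4.1
Q_total = 103.4 kW

103.4


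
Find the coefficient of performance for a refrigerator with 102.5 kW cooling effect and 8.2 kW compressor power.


COP = Q_evap / W
COP = 102.5 / 8.2
COP = 12.5

12.5


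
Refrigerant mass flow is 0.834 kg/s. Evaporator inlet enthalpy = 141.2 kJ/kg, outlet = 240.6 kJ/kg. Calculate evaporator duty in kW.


dh = 240.6 - 141.2 = 99.4 kJ/kg
Q_evap = m_dot * dh = 0.834 * 99.4
Q_evap = 82.9 kW

82.9


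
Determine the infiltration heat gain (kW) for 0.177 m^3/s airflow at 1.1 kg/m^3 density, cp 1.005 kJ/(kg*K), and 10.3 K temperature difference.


Q = V_dot * rho * cp * dT
Q = 0.177 * 1.1 * 1.005 * 10.3
Q = 2.015 kW

2.015


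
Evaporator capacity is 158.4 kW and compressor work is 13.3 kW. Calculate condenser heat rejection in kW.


Q_cond = Q_evap + W
Q_cond = 158.4 + 13.3
Q_cond = 171.7 kW

171.7


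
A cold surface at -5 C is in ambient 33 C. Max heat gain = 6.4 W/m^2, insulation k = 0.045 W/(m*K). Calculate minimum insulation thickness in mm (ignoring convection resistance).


dT = 33 - (-5) = 38 K
thickness = k * dT / q_max * 1000
thickness = 0.045 * 38 / 6.4 * 1000
thickness = 267.2 mm

267.2


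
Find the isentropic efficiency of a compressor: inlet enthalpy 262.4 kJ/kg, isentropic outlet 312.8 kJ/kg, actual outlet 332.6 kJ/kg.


dh_ideal = 312.8 - 262.4 = 50.4 kJ/kg
dh_actual = 332.6 - 262.4 = 70.2 kJ/kg
eta_s = dh_ideal / dh_actual = 50.4 / 70.2
eta_s = 0.7179

0.7179


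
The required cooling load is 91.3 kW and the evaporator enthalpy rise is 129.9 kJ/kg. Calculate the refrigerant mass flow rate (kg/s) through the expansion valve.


m_dot = Q / dh
m_dot = 91.3 / 129.9
m_dot = 0.7028 kg/s

0.7028


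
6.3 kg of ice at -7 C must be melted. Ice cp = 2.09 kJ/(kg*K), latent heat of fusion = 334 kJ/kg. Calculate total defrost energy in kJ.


Sensible heat = cp * dT = 2.09 * 7 = 14.63 kJ/kg
Total per kg = 14.63 + 334 = 348.63 kJ/kg
Q = m * total = 6.3 * 348.63
Q = 2196.4 kJ

2196.4


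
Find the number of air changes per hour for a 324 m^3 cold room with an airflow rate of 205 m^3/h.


ACH = flow / volume
ACH = 205 / 324
ACH = 0.633

0.633


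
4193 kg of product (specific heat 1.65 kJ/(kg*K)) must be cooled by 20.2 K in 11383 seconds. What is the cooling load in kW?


Q = m * cp * dT / t
Q = 4193 * 1.65 * 20.2 / 11383
Q = 12.277 kW

12.277


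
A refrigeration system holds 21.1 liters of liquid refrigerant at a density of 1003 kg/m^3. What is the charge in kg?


Charge = V * rho / 1000
Charge = 21.1 * 1003 / 1000
Charge = 21.16 kg

21.16


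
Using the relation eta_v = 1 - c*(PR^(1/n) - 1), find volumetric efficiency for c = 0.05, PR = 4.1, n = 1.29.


PR^(1/n) = 4.1^(1/1.29) = 2.98556304
eta_v = 1 - 0.05 * (2.98556304 - 1)
eta_v = 0.9007

0.9007


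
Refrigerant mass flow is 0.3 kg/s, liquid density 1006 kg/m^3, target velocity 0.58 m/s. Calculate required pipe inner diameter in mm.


A = m_dot / (rho * v) = 0.3 / (1006 * 0.58) = 0.0005141564407 m^2
d = sqrt(4*A/pi) * 1000
d = 25.6 mm

25.6


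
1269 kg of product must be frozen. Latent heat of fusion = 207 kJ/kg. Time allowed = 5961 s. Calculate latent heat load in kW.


Q_lat = m * h_fg / t
Q_lat = 1269 * 207 / 5961
Q_lat = 44.07 kW

44.07


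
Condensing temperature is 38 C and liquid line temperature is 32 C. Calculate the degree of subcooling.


Subcooling = T_cond - T_liquid
Subcooling = 38 - 32
Subcooling = 6 K

6


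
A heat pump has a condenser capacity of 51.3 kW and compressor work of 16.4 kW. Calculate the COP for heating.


COP_hp = Q_cond / W
COP_hp = 51.3 / 16.4
COP_hp = 3.128

3.128


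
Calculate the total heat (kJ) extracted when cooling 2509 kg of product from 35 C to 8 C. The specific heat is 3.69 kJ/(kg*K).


dT = 35 - (8) = 27 K
Q = m * cp * dT = 2509 * 3.69 * 27
Q = 249972 kJ

249972


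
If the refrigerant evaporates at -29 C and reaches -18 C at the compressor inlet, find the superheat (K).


Superheat = T_suction - T_evap
Superheat = -18 - (-29)
Superheat = 11 K

11


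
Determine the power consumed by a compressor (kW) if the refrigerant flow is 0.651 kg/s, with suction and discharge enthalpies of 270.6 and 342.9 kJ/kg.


dh = 342.9 - 270.6 = 72.3 kJ/kg
W = m_dot * dh = 0.651 * 72.3 = 47.07 kW

47.07


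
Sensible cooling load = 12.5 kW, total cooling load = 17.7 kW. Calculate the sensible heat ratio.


SHR = Q_sensible / Q_total
SHR = 12.5 / 17.7
SHR = 0.706

0.706


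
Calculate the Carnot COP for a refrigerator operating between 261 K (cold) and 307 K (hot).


dT = 307 - 261 = 46 K
COP_carnot = T_cold / dT = 261 / 46
COP_carnot = 5.674

5.674


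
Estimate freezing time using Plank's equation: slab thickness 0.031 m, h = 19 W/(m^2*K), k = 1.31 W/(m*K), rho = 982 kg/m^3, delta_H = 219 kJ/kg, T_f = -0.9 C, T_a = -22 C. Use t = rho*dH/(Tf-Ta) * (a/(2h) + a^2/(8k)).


dT = -0.9 - (-22) = 21.1 K
term1 = a/(2h) = 0.031/(2*19) = 0.0008157894737
term2 = a^2/(8k) = 0.031^2/(8*1.31) = 0.00009169847328
t = rho*dH*1000/dT * (term1 + term2)
t = 982*219*1000/21.1 * (0.0008157894737 + 0.00009169847328)
t = 9249 s

9249


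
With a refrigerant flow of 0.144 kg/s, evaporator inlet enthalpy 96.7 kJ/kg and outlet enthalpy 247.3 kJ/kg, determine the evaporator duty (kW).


dh = 247.3 - 96.7 = 150.6 kJ/kg
Q_evap = m_dot * dh = 0.144 * 150.6
Q_evap = 21.69 kW

21.69


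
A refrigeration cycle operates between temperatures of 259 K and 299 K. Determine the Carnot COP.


dT = 299 - 259 = 40 K
COP_carnot = T_cold / dT = 259 / 40
COP_carnot = 6.475

6.475


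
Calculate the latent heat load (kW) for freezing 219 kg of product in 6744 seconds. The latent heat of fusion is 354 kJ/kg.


Q_lat = m * h_fg / t
Q_lat = 219 * 354 / 6744
Q_lat = 11.5 kW

11.5


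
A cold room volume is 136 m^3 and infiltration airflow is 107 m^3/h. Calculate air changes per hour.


ACH = flow / volume
ACH = 107 / 136
ACH = 0.787

0.787


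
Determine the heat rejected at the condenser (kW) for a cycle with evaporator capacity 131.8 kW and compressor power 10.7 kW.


Q_cond = Q_evap + W
Q_cond = 131.8 + 10.7
Q_cond = 142.5 kW

142.5


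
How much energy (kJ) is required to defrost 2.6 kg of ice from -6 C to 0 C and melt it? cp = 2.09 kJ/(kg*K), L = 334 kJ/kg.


Sensible heat = cp * dT = 2.09 * 6 = 12.54 kJ/kg
Total per kg = 12.54 + 334 = 346.54 kJ/kg
Q = m * total = 2.6 * 346.54
Q = 901.0 kJ

901.0


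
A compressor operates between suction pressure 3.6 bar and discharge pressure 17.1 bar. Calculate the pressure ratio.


PR = P_high / P_low
PR = 17.1 / 3.6
PR = 4.75

4.75


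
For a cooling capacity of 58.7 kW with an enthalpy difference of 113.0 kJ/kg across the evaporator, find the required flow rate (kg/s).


m_dot = Q / dh
m_dot = 58.7 / 113.0
m_dot = 0.5195 kg/s

0.5195


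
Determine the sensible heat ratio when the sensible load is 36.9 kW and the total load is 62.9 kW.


SHR = Q_sensible / Q_total
SHR = 36.9 / 62.9
SHR = 0.587

0.587


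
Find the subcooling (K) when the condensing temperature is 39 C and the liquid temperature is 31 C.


Subcooling = T_cond - T_liquid
Subcooling = 39 - 31
Subcooling = 8 K

8


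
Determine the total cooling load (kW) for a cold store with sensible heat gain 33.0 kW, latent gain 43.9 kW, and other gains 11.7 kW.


Q_total = Q_s + Q_l + Q_misc
Q_total = 33.0 + 43.9 + 11.7
Q_total = 88.6 kW

88.6


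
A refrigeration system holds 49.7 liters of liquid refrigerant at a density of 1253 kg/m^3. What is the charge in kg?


Charge = V * rho / 1000
Charge = 49.7 * 1253 / 1000
Charge = 62.27 kg

62.27


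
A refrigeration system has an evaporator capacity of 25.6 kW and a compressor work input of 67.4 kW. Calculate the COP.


COP = Q_evap / W
COP = 25.6 / 67.4
COP = 0.38

0.38


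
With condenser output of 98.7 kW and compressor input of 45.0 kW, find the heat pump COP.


COP_hp = Q_cond / W
COP_hp = 98.7 / 45.0
COP_hp = 2.193

2.193


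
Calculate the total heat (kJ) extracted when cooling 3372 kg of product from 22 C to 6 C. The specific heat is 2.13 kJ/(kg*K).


dT = 22 - (6) = 16 K
Q = m * cp * dT = 3372 * 2.13 * 16
Q = 114918 kJ

114918


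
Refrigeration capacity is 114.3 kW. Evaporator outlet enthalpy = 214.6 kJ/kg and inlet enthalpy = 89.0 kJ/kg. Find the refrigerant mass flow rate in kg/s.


dh = 214.6 - 89.0 = 125.6 kJ/kg
m_dot = Q / dh = 114.3 / 125.6 = 0.91 kg/s

0.91


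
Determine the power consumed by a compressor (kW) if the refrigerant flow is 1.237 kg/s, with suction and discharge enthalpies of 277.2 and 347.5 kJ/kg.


dh = 347.5 - 277.2 = 70.3 kJ/kg
W = m_dot * dh = 1.237 * 70.3 = 86.96 kW

86.96


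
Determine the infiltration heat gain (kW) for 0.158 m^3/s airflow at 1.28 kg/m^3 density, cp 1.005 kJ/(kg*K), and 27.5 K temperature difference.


Q = V_dot * rho * cp * dT
Q = 0.158 * 1.28 * 1.005 * 27.5
Q = 5.589 kW

5.589


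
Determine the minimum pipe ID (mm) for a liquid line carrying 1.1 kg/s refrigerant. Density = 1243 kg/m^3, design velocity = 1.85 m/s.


A = m_dot / (rho * v) = 1.1 / (1243 * 1.85) = 0.0004783544607 m^2
d = sqrt(4*A/pi) * 1000
d = 24.7 mm

24.7


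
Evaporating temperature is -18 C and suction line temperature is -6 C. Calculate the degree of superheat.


Superheat = T_suction - T_evap
Superheat = -6 - (-18)
Superheat = 12 K

12


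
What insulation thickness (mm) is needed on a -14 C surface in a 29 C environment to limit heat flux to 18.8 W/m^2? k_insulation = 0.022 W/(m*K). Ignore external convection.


dT = 29 - (-14) = 43 K
thickness = k * dT / q_max * 1000
thickness = 0.022 * 43 / 18.8 * 1000
thickness = 50.3 mm

50.3


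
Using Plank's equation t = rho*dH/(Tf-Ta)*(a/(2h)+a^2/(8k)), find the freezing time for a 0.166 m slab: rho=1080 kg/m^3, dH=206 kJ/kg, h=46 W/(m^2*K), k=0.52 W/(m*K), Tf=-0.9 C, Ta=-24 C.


dT = -0.9 - (-24) = 23.1 K
term1 = a/(2h) = 0.166/(2*46) = 0.001804347826
term2 = a^2/(8k) = 0.166^2/(8*0.52) = 0.006624038462
t = rho*dH*1000/dT * (term1 + term2)
t = 1080*206*1000/23.1 * (0.001804347826 + 0.006624038462)
t = 81175 s

81175


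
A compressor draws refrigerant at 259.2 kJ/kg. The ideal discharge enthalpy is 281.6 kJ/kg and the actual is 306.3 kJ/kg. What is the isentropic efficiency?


dh_ideal = 281.6 - 259.2 = 22.4 kJ/kg
dh_actual = 306.3 - 259.2 = 47.1 kJ/kg
eta_s = dh_ideal / dh_actual = 22.4 / 47.1
eta_s = 0.4756

0.4756


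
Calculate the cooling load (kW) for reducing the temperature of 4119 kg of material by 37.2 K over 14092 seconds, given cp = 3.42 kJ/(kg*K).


Q = m * cp * dT / t
Q = 4119 * 3.42 * 37.2 / 14092
Q = 37.187 kW

37.187


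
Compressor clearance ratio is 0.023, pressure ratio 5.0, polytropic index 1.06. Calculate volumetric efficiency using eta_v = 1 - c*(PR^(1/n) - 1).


PR^(1/n) = 5.0^(1/1.06) = 4.56463089
eta_v = 1 - 0.023 * (4.56463089 - 1)
eta_v = 0.918

0.918


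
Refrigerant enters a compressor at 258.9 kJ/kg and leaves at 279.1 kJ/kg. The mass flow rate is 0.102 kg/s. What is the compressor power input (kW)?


dh = 279.1 - 258.9 = 20.2 kJ/kg
W = m_dot * dh = 0.102 * 20.2 = 2.06 kW

2.06


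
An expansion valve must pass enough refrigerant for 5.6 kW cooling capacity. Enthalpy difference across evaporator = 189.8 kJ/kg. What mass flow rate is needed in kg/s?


m_dot = Q / dh
m_dot = 5.6 / 189.8
m_dot = 0.0295 kg/s

0.0295


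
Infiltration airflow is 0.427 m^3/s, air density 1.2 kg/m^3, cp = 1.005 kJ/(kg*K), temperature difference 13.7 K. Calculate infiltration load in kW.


Q = V_dot * rho * cp * dT
Q = 0.427 * 1.2 * 1.005 * 13.7
Q = 7.055 kW

7.055


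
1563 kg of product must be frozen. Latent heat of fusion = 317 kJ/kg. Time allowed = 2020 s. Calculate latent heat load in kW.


Q_lat = m * h_fg / t
Q_lat = 1563 * 317 / 2020
Q_lat = 245.28 kW

245.28


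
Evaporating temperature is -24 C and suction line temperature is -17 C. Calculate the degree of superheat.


Superheat = T_suction - T_evap
Superheat = -17 - (-24)
Superheat = 7 K

7


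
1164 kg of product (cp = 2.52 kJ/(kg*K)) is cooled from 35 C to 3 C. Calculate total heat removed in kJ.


dT = 35 - (3) = 32 K
Q = m * cp * dT = 1164 * 2.52 * 32
Q = 93865 kJ

93865


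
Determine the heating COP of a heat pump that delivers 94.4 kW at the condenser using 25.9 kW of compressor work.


COP_hp = Q_cond / W
COP_hp = 94.4 / 25.9
COP_hp = 3.645

3.645


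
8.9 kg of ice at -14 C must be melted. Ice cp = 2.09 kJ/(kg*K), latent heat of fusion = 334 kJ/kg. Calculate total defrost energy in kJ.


Sensible heat = cp * dT = 2.09 * 14 = 29.26 kJ/kg
Total per kg = 29.26 + 334 = 363.26 kJ/kg
Q = m * total = 8.9 * 363.26
Q = 3233.0 kJ

3233.0


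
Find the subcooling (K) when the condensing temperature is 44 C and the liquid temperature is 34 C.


Subcooling = T_cond - T_liquid
Subcooling = 44 - 34
Subcooling = 10 K

10


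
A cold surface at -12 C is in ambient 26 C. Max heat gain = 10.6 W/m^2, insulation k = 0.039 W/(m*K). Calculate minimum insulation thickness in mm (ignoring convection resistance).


dT = 26 - (-12) = 38 K
thickness = k * dT / q_max * 1000
thickness = 0.039 * 38 / 10.6 * 1000
thickness = 139.8 mm

139.8


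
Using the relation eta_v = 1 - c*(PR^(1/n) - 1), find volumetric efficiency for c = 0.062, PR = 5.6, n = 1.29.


PR^(1/n) = 5.6^(1/1.29) = 3.80181271
eta_v = 1 - 0.062 * (3.80181271 - 1)
eta_v = 0.8263

0.8263


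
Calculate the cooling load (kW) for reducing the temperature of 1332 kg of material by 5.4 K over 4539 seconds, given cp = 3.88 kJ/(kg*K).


Q = m * cp * dT / t
Q = 1332 * 3.88 * 5.4 / 4539
Q = 6.149 kW

6.149


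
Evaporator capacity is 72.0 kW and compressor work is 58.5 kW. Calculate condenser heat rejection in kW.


Q_cond = Q_evap + W
Q_cond = 72.0 + 58.5
Q_cond = 130.5 kW

130.5


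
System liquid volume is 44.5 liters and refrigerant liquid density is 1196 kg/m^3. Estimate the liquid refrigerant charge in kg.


Charge = V * rho / 1000
Charge = 44.5 * 1196 / 1000
Charge = 53.22 kg

53.22


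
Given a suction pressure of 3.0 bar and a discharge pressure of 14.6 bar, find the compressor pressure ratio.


PR = P_high / P_low
PR = 14.6 / 3.0
PR = 4.867

4.867


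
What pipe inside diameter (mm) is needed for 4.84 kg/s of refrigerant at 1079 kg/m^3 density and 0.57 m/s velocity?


A = m_dot / (rho * v) = 4.84 / (1079 * 0.57) = 0.007869534819 m^2
d = sqrt(4*A/pi) * 1000
d = 100.1 mm

100.1


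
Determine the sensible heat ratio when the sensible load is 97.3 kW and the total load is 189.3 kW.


SHR = Q_sensible / Q_total
SHR = 97.3 / 189.3
SHR = 0.514

0.514


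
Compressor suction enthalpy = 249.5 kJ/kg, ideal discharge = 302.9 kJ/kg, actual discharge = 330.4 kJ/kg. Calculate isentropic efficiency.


dh_ideal = 302.9 - 249.5 = 53.4 kJ/kg
dh_actual = 330.4 - 249.5 = 80.9 kJ/kg
eta_s = dh_ideal / dh_actual = 53.4 / 80.9
eta_s = 0.6601

0.6601


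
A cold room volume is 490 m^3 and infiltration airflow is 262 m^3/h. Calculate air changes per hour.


ACH = flow / volume
ACH = 262 / 490
ACH = 0.535

0.535


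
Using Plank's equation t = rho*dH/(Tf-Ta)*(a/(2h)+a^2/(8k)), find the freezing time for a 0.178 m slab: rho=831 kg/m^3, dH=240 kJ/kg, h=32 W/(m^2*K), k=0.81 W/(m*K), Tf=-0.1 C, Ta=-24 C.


dT = -0.1 - (-24) = 23.9 K
term1 = a/(2h) = 0.178/(2*32) = 0.00278125
term2 = a^2/(8k) = 0.178^2/(8*0.81) = 0.004889506173
t = rho*dH*1000/dT * (term1 + term2)
t = 831*240*1000/23.9 * (0.00278125 + 0.004889506173)
t = 64011 s

64011


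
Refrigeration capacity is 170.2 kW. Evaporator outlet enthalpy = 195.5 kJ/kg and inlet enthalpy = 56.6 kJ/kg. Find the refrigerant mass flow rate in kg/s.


dh = 195.5 - 56.6 = 138.9 kJ/kg
m_dot = Q / dh = 170.2 / 138.9 = 1.2253 kg/s

1.2253


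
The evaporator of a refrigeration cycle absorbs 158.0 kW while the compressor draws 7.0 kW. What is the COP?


COP = Q_evap / W
COP = 158.0 / 7.0
COP = 22.571

22.571


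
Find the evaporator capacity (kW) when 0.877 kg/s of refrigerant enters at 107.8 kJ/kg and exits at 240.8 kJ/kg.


dh = 240.8 - 107.8 = 133.0 kJ/kg
Q_evap = m_dot * dh = 0.877 * 133.0
Q_evap = 116.64 kW

116.64


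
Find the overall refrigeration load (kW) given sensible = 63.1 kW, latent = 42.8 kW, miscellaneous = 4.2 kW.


Q_total = Q_s + Q_l + Q_misc
Q_total = 63.1 + 42.8 + 4.2
Q_total = 110.1 kW

110.1


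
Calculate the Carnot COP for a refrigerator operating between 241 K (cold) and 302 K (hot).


dT = 302 - 241 = 61 K
COP_carnot = T_cold / dT = 241 / 61
COP_carnot = 3.951

3.951


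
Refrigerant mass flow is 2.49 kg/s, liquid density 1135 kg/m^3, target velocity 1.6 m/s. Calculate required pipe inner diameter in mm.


A = m_dot / (rho * v) = 2.49 / (1135 * 1.6) = 0.001371145374 m^2
d = sqrt(4*A/pi) * 1000
d = 41.8 mm

41.8


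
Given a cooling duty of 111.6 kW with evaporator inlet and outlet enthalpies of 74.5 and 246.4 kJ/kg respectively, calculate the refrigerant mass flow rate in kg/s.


dh = 246.4 - 74.5 = 171.9 kJ/kg
m_dot = Q / dh = 111.6 / 171.9 = 0.6492 kg/s

0.6492


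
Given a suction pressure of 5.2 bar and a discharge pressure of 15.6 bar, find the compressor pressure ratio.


PR = P_high / P_low
PR = 15.6 / 5.2
PR = 3.0

3.0


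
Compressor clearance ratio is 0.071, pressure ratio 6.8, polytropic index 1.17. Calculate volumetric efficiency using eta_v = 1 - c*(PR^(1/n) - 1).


PR^(1/n) = 6.8^(1/1.17) = 5.14690413
eta_v = 1 - 0.071 * (5.14690413 - 1)
eta_v = 0.7056

0.7056


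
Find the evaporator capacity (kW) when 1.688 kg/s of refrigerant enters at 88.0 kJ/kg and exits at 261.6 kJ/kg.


dh = 261.6 - 88.0 = 173.6 kJ/kg
Q_evap = m_dot * dh = 1.688 * 173.6
Q_evap = 293.04 kW

293.04


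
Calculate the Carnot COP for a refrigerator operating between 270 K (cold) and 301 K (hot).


dT = 301 - 270 = 31 K
COP_carnot = T_cold / dT = 270 / 31
COP_carnot = 8.71

8.71


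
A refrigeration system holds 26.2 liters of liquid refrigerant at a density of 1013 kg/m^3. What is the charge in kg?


Charge = V * rho / 1000
Charge = 26.2 * 1013 / 1000
Charge = 26.54 kg

26.54


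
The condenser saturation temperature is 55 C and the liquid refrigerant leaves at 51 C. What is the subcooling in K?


Subcooling = T_cond - T_liquid
Subcooling = 55 - 51
Subcooling = 4 K

4


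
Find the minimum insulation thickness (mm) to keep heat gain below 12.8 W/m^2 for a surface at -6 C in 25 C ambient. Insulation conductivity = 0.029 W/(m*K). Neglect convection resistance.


dT = 25 - (-6) = 31 K
thickness = k * dT / q_max * 1000
thickness = 0.029 * 31 / 12.8 * 1000
thickness = 70.2 mm

70.2


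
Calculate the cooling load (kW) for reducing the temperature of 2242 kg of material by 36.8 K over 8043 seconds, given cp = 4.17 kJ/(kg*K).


Q = m * cp * dT / t
Q = 2242 * 4.17 * 36.8 / 8043
Q = 42.776 kW

42.776


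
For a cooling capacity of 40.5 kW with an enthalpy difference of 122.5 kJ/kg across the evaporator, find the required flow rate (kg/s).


m_dot = Q / dh
m_dot = 40.5 / 122.5
m_dot = 0.3306 kg/s

0.3306


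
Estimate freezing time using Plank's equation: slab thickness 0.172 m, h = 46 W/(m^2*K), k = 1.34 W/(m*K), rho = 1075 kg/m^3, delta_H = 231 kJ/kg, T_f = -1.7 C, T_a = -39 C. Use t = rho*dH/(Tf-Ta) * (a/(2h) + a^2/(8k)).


dT = -1.7 - (-39) = 37.3 K
term1 = a/(2h) = 0.172/(2*46) = 0.001869565217
term2 = a^2/(8k) = 0.172^2/(8*1.34) = 0.002759701493
t = rho*dH*1000/dT * (term1 + term2)
t = 1075*231*1000/37.3 * (0.001869565217 + 0.002759701493)
t = 30819 s

30819
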